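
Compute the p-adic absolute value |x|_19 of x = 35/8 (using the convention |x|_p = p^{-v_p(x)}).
|35/8|_19 = 1

Step 1 — compute v_19(x) by factoring powers of 19 out of the numerator and denominator: v_19(35/8) = 0. Step 2 — apply |x|_p = p^{-v_p(x)} = 19^{0} = 1.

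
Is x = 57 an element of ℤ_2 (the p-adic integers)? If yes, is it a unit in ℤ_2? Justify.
x ∈ ℤ_2^× (unit); v_2(x) = 0

ℤ_2 = {x ∈ ℚ_2 : v_2(x) ≥ 0} and ℤ_2^× = {x ∈ ℤ_2 : v_2(x) = 0}. Here v_2(57) = v_2(num) − v_2(den) = 0; compare against these criteria.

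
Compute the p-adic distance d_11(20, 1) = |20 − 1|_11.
d_11(20, 1) = 1

Step 1 — x − y = 20 − 1 = 19. Step 2 — v_11(19) = 0 (factor: 19 = (11^0 · 19); the sign does not affect v_p). Step 3 — |x − y|_11 = 11^{0} = 1.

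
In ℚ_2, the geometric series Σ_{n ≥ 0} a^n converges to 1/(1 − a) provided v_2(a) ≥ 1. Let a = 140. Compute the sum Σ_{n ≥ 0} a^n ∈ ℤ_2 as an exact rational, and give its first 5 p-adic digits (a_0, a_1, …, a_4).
Σ a^n = 1/(1 − a) = -1/139;  first 5 digits = (1, 0, 1, 1, 1)

v_2(a) = 2 ≥ 1, so the series converges in ℤ_2 to 1/(1 − a) = 1/(1 − 140) = -1/139. Expand this rational in ℤ_2: compute digits iteratively via d_i = x_i mod 2, x_{i+1} = (x_i − d_i)/2. The first 5 digits are (1, 0, 1, 1, 1).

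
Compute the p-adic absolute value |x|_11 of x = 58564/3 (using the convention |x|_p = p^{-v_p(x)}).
|58564/3|_11 = 1/14641

Step 1 — compute v_11(x) by factoring powers of 11 out of the numerator and denominator: v_11(58564/3) = 4. Step 2 — apply |x|_p = p^{-v_p(x)} = 11^{-4} = 1/14641.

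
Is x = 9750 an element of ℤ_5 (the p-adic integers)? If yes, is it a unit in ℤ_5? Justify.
x ∈ ℤ_5 but not a unit; v_5(x) = 3 > 0

ℤ_5 = {x ∈ ℚ_5 : v_5(x) ≥ 0} and ℤ_5^× = {x ∈ ℤ_5 : v_5(x) = 0}. Here v_5(9750) = v_5(num) − v_5(den) = 3; compare against these criteria.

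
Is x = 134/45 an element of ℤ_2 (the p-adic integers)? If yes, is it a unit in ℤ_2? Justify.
x ∈ ℤ_2 but not a unit; v_2(x) = 1 > 0

ℤ_2 = {x ∈ ℚ_2 : v_2(x) ≥ 0} and ℤ_2^× = {x ∈ ℤ_2 : v_2(x) = 0}. Here v_2(134/45) = v_2(num) − v_2(den) = 1; compare against these criteria.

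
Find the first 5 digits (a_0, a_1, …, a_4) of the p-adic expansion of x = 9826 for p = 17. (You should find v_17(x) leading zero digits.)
(a_0, …, a_4) = (0, 0, 0, 2, 0)

v_17(9826) = 3, so a_0 = ... = a_2 = 0. Factor out: x = 17^3 · u with u = 2 a unit in ℤ_17. Expand u iteratively via a_{v+i} = u_i mod 17, u_{i+1} = (u_i − a_{v+i})/17:
  u_0 = 2;  a_3 = 2;  u_1 = (u_0 − 2)/17 = 0
  u_1 = 0;  a_4 = 0;  u_2 = (u_1 − 0)/17 = 0
Digits: (0, 0, 0, 2, 0).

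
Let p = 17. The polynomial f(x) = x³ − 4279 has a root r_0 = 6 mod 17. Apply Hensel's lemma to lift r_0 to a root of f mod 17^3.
r_2 = 2658 (mod 4913)

Hensel: r_{i+1} = r_i − f(r_i)/f′(r_i) mod 17^{i+2}, where f′(x) = 3x². Iterate:
  r_0 = 6 (mod 17)
  r_1 = 57 (mod 289)
  r_2 = 2658 (mod 4913)
Final: r = 2658 with f(r) ≡ 0 mod 17^3.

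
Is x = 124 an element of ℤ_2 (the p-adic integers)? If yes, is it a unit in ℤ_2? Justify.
x ∈ ℤ_2 but not a unit; v_2(x) = 2 > 0

ℤ_2 = {x ∈ ℚ_2 : v_2(x) ≥ 0} and ℤ_2^× = {x ∈ ℤ_2 : v_2(x) = 0}. Here v_2(124) = v_2(num) − v_2(den) = 2; compare against these criteria.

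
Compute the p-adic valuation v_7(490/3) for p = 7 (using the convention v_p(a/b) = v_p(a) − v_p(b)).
v_7(490/3) = 2

Factor powers of 7 from the numerator and denominator of the reduced fraction: 490 = 7^2 · 10 and 3 = 7^0 · 3. Apply v_p(a/b) = v_p(a) − v_p(b): v_7(490/3) = 2 − 0 = 2.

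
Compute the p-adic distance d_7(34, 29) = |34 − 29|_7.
d_7(34, 29) = 1

Step 1 — x − y = 34 − 29 = 5. Step 2 — v_7(5) = 0 (factor: 5 = (7^0 · 5); the sign does not affect v_p). Step 3 — |x − y|_7 = 7^{0} = 1.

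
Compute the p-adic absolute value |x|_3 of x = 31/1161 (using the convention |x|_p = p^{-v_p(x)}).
|31/1161|_3 = 27

Step 1 — compute v_3(x) by factoring powers of 3 out of the numerator and denominator: v_3(31/1161) = -3. Step 2 — apply |x|_p = p^{-v_p(x)} = 3^{3} = 27.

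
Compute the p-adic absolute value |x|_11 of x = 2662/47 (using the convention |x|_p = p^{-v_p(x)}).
|2662/47|_11 = 1/1331

Step 1 — compute v_11(x) by factoring powers of 11 out of the numerator and denominator: v_11(2662/47) = 3. Step 2 — apply |x|_p = p^{-v_p(x)} = 11^{-3} = 1/1331.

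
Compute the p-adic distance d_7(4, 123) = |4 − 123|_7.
d_7(4, 123) = 1/7

Step 1 — x − y = 4 − 123 = -119. Step 2 — v_7(-119) = 1 (factor: -119 = −(7^1 · 17); the sign does not affect v_p). Step 3 — |x − y|_7 = 7^{-1} = 1/7.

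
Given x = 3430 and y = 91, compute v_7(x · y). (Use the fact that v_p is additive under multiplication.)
v_7(312130) = 4

v_p(x) = 3 (factor: 3430 = 7^3 · 10); v_p(y) = 1 (factor: 91 = 7^1 · 13). Additivity: v_p(xy) = v_p(x) + v_p(y) = 3 + 1 = 4. (Direct check: xy = 312130 = 7^4 · (130).)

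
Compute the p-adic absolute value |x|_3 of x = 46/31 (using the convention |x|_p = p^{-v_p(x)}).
|46/31|_3 = 1

Step 1 — compute v_3(x) by factoring powers of 3 out of the numerator and denominator: v_3(46/31) = 0. Step 2 — apply |x|_p = p^{-v_p(x)} = 3^{0} = 1.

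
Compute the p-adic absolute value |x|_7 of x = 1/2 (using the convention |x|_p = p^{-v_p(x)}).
|1/2|_7 = 1

Step 1 — compute v_7(x) by factoring powers of 7 out of the numerator and denominator: v_7(1/2) = 0. Step 2 — apply |x|_p = p^{-v_p(x)} = 7^{0} = 1.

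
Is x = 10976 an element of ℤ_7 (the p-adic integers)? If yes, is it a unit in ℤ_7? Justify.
x ∈ ℤ_7 but not a unit; v_7(x) = 3 > 0

ℤ_7 = {x ∈ ℚ_7 : v_7(x) ≥ 0} and ℤ_7^× = {x ∈ ℤ_7 : v_7(x) = 0}. Here v_7(10976) = v_7(num) − v_7(den) = 3; compare against these criteria.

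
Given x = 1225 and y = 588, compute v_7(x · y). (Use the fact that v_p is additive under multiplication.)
v_7(720300) = 4

v_p(x) = 2 (factor: 1225 = 7^2 · 25); v_p(y) = 2 (factor: 588 = 7^2 · 12). Additivity: v_p(xy) = v_p(x) + v_p(y) = 2 + 2 = 4. (Direct check: xy = 720300 = 7^4 · (300).)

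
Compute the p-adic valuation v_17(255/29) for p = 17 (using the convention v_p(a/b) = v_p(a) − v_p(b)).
v_17(255/29) = 1

Factor powers of 17 from the numerator and denominator of the reduced fraction: 255 = 17^1 · 15 and 29 = 17^0 · 29. Apply v_p(a/b) = v_p(a) − v_p(b): v_17(255/29) = 1 − 0 = 1.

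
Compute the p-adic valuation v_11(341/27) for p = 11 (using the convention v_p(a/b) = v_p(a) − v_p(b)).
v_11(341/27) = 1

Factor powers of 11 from the numerator and denominator of the reduced fraction: 341 = 11^1 · 31 and 27 = 11^0 · 27. Apply v_p(a/b) = v_p(a) − v_p(b): v_11(341/27) = 1 − 0 = 1.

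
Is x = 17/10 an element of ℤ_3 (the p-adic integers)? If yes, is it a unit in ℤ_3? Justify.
x ∈ ℤ_3^× (unit); v_3(x) = 0

ℤ_3 = {x ∈ ℚ_3 : v_3(x) ≥ 0} and ℤ_3^× = {x ∈ ℤ_3 : v_3(x) = 0}. Here v_3(17/10) = v_3(num) − v_3(den) = 0; compare against these criteria.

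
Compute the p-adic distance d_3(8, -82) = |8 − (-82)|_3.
d_3(8, -82) = 1/9

Step 1 — x − y = 8 − (-82) = 90. Step 2 — v_3(90) = 2 (factor: 90 = (3^2 · 10); the sign does not affect v_p). Step 3 — |x − y|_3 = 3^{-2} = 1/9.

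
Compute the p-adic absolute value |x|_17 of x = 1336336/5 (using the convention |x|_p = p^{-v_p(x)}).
|1336336/5|_17 = 1/83521

Step 1 — compute v_17(x) by factoring powers of 17 out of the numerator and denominator: v_17(1336336/5) = 4. Step 2 — apply |x|_p = p^{-v_p(x)} = 17^{-4} = 1/83521.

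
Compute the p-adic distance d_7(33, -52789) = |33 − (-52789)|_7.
d_7(33, -52789) = 1/2401

Step 1 — x − y = 33 − (-52789) = 52822. Step 2 — v_7(52822) = 4 (factor: 52822 = (7^4 · 22); the sign does not affect v_p). Step 3 — |x − y|_7 = 7^{-4} = 1/2401.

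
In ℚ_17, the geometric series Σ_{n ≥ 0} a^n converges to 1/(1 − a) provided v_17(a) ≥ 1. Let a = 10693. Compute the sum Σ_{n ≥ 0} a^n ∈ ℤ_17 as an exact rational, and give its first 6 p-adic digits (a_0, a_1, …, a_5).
Σ a^n = 1/(1 − a) = -1/10692;  first 6 digits = (1, 0, 3, 2, 9, 12)

v_17(a) = 2 ≥ 1, so the series converges in ℤ_17 to 1/(1 − a) = 1/(1 − 10693) = -1/10692. Expand this rational in ℤ_17: compute digits iteratively via d_i = x_i mod 17, x_{i+1} = (x_i − d_i)/17. The first 6 digits are (1, 0, 3, 2, 9, 12).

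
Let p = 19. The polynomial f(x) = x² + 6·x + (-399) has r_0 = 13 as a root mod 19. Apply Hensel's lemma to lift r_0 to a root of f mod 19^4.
r_3 = 12382 (mod 130321)

Hensel: r_{i+1} = r_i − f(r_i)·(f′(r_i))^{-1} mod 19^{i+2}, f′(x) = 2x + 6. Iterate:
  r_0 = 13 (mod 19)
  r_1 = 108 (mod 361)
  r_2 = 5523 (mod 6859)
  r_3 = 12382 (mod 130321)
Final: r = 12382 satisfies f(r) ≡ 0 mod 19^4.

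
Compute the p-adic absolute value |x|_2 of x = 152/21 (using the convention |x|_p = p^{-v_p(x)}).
|152/21|_2 = 1/8

Step 1 — compute v_2(x) by factoring powers of 2 out of the numerator and denominator: v_2(152/21) = 3. Step 2 — apply |x|_p = p^{-v_p(x)} = 2^{-3} = 1/8.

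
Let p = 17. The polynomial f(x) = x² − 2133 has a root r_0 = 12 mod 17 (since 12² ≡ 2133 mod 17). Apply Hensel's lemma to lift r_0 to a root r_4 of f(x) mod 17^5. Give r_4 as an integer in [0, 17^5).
r_4 = 62555 (mod 1419857)

Hensel's recurrence: r_{i+1} = r_i − f(r_i)·(f′(r_i))^{-1} mod 17^{i+2}, with f′(x) = 2x. Iterate:
  r_0 = 12 (mod 17)
  r_1 = 131 (mod 289)
  r_2 = 3599 (mod 4913)
  r_3 = 62555 (mod 83521)
  r_4 = 62555 (mod 1419857)
Final: r_4 = 62555, and one checks f(r_4) ≡ 0 mod 17^5.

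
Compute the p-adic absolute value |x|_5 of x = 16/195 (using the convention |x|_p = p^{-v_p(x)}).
|16/195|_5 = 5

Step 1 — compute v_5(x) by factoring powers of 5 out of the numerator and denominator: v_5(16/195) = -1. Step 2 — apply |x|_p = p^{-v_p(x)} = 5^{1} = 5.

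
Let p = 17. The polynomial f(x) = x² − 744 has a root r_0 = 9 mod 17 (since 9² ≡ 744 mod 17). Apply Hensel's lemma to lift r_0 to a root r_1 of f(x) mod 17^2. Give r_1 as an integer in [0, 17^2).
r_1 = 94 (mod 289)

Hensel's recurrence: r_{i+1} = r_i − f(r_i)·(f′(r_i))^{-1} mod 17^{i+2}, with f′(x) = 2x. Iterate:
  r_0 = 9 (mod 17)
  r_1 = 94 (mod 289)
Final: r_1 = 94, and one checks f(r_1) ≡ 0 mod 17^2.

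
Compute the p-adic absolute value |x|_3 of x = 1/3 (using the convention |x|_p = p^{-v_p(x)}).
|1/3|_3 = 3

Step 1 — compute v_3(x) by factoring powers of 3 out of the numerator and denominator: v_3(1/3) = -1. Step 2 — apply |x|_p = p^{-v_p(x)} = 3^{1} = 3.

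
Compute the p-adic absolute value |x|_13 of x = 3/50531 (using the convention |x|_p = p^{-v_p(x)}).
|3/50531|_13 = 2197

Step 1 — compute v_13(x) by factoring powers of 13 out of the numerator and denominator: v_13(3/50531) = -3. Step 2 — apply |x|_p = p^{-v_p(x)} = 13^{3} = 2197.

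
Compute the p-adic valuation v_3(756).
v_3(756) = 3

v_3(n) is the largest exponent k such that 3^k divides n. Factor out: 756 = 3^3 · 28. (Sign doesn't affect v_p.) So v_3(756) = 3.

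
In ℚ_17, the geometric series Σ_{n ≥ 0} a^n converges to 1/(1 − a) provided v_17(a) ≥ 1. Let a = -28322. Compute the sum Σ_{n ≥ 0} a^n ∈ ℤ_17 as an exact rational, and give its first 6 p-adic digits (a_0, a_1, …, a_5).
Σ a^n = 1/(1 − a) = 1/28323;  first 6 digits = (1, 0, 4, 11, 15, 3)

v_17(a) = 2 ≥ 1, so the series converges in ℤ_17 to 1/(1 − a) = 1/(1 − (-28322)) = 1/28323. Expand this rational in ℤ_17: compute digits iteratively via d_i = x_i mod 17, x_{i+1} = (x_i − d_i)/17. The first 6 digits are (1, 0, 4, 11, 15, 3).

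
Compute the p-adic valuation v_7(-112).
v_7(-112) = 1

v_7(n) is the largest exponent k such that 7^k divides n. Factor out: -112 = -7^1 · 16. (Sign doesn't affect v_p.) So v_7(-112) = 1.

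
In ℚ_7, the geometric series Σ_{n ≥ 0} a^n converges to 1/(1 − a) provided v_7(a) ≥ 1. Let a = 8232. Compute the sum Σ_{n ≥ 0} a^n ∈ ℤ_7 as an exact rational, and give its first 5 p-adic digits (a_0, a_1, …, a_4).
Σ a^n = 1/(1 − a) = -1/8231;  first 5 digits = (1, 0, 0, 3, 3)

v_7(a) = 3 ≥ 1, so the series converges in ℤ_7 to 1/(1 − a) = 1/(1 − 8232) = -1/8231. Expand this rational in ℤ_7: compute digits iteratively via d_i = x_i mod 7, x_{i+1} = (x_i − d_i)/7. The first 5 digits are (1, 0, 0, 3, 3).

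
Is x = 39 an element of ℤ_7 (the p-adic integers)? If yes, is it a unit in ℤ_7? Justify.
x ∈ ℤ_7^× (unit); v_7(x) = 0

ℤ_7 = {x ∈ ℚ_7 : v_7(x) ≥ 0} and ℤ_7^× = {x ∈ ℤ_7 : v_7(x) = 0}. Here v_7(39) = v_7(num) − v_7(den) = 0; compare against these criteria.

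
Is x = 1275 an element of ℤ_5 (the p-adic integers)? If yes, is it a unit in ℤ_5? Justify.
x ∈ ℤ_5 but not a unit; v_5(x) = 2 > 0

ℤ_5 = {x ∈ ℚ_5 : v_5(x) ≥ 0} and ℤ_5^× = {x ∈ ℤ_5 : v_5(x) = 0}. Here v_5(1275) = v_5(num) − v_5(den) = 2; compare against these criteria.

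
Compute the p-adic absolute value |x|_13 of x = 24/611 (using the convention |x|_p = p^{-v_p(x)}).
|24/611|_13 = 13

Step 1 — compute v_13(x) by factoring powers of 13 out of the numerator and denominator: v_13(24/611) = -1. Step 2 — apply |x|_p = p^{-v_p(x)} = 13^{1} = 13.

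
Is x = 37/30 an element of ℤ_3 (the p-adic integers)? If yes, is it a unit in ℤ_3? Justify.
x ∉ ℤ_3 (v_3(x) = -1 < 0)

ℤ_3 = {x ∈ ℚ_3 : v_3(x) ≥ 0} and ℤ_3^× = {x ∈ ℤ_3 : v_3(x) = 0}. Here v_3(37/30) = v_3(num) − v_3(den) = -1; compare against these criteria.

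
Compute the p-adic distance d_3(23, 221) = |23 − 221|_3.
d_3(23, 221) = 1/9

Step 1 — x − y = 23 − 221 = -198. Step 2 — v_3(-198) = 2 (factor: -198 = −(3^2 · 22); the sign does not affect v_p). Step 3 — |x − y|_3 = 3^{-2} = 1/9.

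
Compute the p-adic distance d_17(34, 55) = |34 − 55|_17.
d_17(34, 55) = 1

Step 1 — x − y = 34 − 55 = -21. Step 2 — v_17(-21) = 0 (factor: -21 = −(17^0 · 21); the sign does not affect v_p). Step 3 — |x − y|_17 = 17^{0} = 1.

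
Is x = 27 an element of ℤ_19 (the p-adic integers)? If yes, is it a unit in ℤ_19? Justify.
x ∈ ℤ_19^× (unit); v_19(x) = 0

ℤ_19 = {x ∈ ℚ_19 : v_19(x) ≥ 0} and ℤ_19^× = {x ∈ ℤ_19 : v_19(x) = 0}. Here v_19(27) = v_19(num) − v_19(den) = 0; compare against these criteria.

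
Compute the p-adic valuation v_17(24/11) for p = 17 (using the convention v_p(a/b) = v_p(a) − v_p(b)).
v_17(24/11) = 0

Factor powers of 17 from the numerator and denominator of the reduced fraction: 24 = 17^0 · 24 and 11 = 17^0 · 11. Apply v_p(a/b) = v_p(a) − v_p(b): v_17(24/11) = 0 − 0 = 0.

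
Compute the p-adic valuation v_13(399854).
v_13(399854) = 4

v_13(n) is the largest exponent k such that 13^k divides n. Factor out: 399854 = 13^4 · 14. (Sign doesn't affect v_p.) So v_13(399854) = 4.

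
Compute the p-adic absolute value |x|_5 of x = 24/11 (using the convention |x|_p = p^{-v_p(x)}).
|24/11|_5 = 1

Step 1 — compute v_5(x) by factoring powers of 5 out of the numerator and denominator: v_5(24/11) = 0. Step 2 — apply |x|_p = p^{-v_p(x)} = 5^{0} = 1.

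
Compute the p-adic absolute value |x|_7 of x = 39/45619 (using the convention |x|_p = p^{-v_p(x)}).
|39/45619|_7 = 2401

Step 1 — compute v_7(x) by factoring powers of 7 out of the numerator and denominator: v_7(39/45619) = -4. Step 2 — apply |x|_p = p^{-v_p(x)} = 7^{4} = 2401.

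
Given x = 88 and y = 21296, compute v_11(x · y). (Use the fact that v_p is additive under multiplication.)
v_11(1874048) = 4

v_p(x) = 1 (factor: 88 = 11^1 · 8); v_p(y) = 3 (factor: 21296 = 11^3 · 16). Additivity: v_p(xy) = v_p(x) + v_p(y) = 1 + 3 = 4. (Direct check: xy = 1874048 = 11^4 · (128).)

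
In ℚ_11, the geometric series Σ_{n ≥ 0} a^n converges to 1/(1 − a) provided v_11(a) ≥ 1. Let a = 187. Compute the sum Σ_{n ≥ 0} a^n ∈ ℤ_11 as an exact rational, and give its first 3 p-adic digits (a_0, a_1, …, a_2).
Σ a^n = 1/(1 − a) = -1/186;  first 3 digits = (1, 6, 4)

v_11(a) = 1 ≥ 1, so the series converges in ℤ_11 to 1/(1 − a) = 1/(1 − 187) = -1/186. Expand this rational in ℤ_11: compute digits iteratively via d_i = x_i mod 11, x_{i+1} = (x_i − d_i)/11. The first 3 digits are (1, 6, 4).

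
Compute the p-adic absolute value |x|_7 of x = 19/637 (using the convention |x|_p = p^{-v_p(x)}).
|19/637|_7 = 49

Step 1 — compute v_7(x) by factoring powers of 7 out of the numerator and denominator: v_7(19/637) = -2. Step 2 — apply |x|_p = p^{-v_p(x)} = 7^{2} = 49.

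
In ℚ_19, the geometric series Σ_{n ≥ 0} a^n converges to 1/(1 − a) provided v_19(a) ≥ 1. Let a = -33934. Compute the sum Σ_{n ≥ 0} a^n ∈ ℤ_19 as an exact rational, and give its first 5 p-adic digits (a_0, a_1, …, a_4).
Σ a^n = 1/(1 − a) = 1/33935;  first 5 digits = (1, 0, 1, 14, 0)

v_19(a) = 2 ≥ 1, so the series converges in ℤ_19 to 1/(1 − a) = 1/(1 − (-33934)) = 1/33935. Expand this rational in ℤ_19: compute digits iteratively via d_i = x_i mod 19, x_{i+1} = (x_i − d_i)/19. The first 5 digits are (1, 0, 1, 14, 0).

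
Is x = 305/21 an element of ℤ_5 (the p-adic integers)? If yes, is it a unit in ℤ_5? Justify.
x ∈ ℤ_5 but not a unit; v_5(x) = 1 > 0

ℤ_5 = {x ∈ ℚ_5 : v_5(x) ≥ 0} and ℤ_5^× = {x ∈ ℤ_5 : v_5(x) = 0}. Here v_5(305/21) = v_5(num) − v_5(den) = 1; compare against these criteria.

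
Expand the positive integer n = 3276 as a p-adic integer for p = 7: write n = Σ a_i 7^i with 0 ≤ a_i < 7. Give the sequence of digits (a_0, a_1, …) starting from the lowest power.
(a_0, a_1, …) = (0, 6, 3, 2, 1)

Repeated division by 7 gives the digits low-to-high: 3276 = 6·7^1 + 3·7^2 + 2·7^3 + 1·7^4. Digit sequence: (0, 6, 3, 2, 1).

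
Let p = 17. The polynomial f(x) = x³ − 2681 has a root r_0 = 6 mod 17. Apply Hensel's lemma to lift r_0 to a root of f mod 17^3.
r_2 = 3355 (mod 4913)

Hensel: r_{i+1} = r_i − f(r_i)/f′(r_i) mod 17^{i+2}, where f′(x) = 3x². Iterate:
  r_0 = 6 (mod 17)
  r_1 = 176 (mod 289)
  r_2 = 3355 (mod 4913)
Final: r = 3355 with f(r) ≡ 0 mod 17^3.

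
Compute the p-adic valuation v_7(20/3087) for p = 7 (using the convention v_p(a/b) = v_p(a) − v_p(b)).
v_7(20/3087) = -3

Factor powers of 7 from the numerator and denominator of the reduced fraction: 20 = 7^0 · 20 and 3087 = 7^3 · 9. Apply v_p(a/b) = v_p(a) − v_p(b): v_7(20/3087) = 0 − 3 = -3.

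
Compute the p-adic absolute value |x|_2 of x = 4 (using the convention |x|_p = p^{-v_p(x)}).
|4|_2 = 1/4

Step 1 — compute v_2(x) by factoring powers of 2 out of the numerator and denominator: v_2(4) = 2. Step 2 — apply |x|_p = p^{-v_p(x)} = 2^{-2} = 1/4.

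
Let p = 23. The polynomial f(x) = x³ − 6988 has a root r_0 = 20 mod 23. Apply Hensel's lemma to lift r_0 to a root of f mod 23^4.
r_3 = 149474 (mod 279841)

Hensel: r_{i+1} = r_i − f(r_i)/f′(r_i) mod 23^{i+2}, where f′(x) = 3x². Iterate:
  r_0 = 20 (mod 23)
  r_1 = 296 (mod 529)
  r_2 = 3470 (mod 12167)
  r_3 = 149474 (mod 279841)
Final: r = 149474 with f(r) ≡ 0 mod 23^4.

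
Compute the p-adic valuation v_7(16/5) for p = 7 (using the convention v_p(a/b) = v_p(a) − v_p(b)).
v_7(16/5) = 0

Factor powers of 7 from the numerator and denominator of the reduced fraction: 16 = 7^0 · 16 and 5 = 7^0 · 5. Apply v_p(a/b) = v_p(a) − v_p(b): v_7(16/5) = 0 − 0 = 0.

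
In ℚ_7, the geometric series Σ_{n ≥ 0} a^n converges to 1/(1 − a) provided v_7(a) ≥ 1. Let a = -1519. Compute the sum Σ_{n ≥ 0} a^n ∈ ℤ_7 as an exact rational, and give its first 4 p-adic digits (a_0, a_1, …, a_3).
Σ a^n = 1/(1 − a) = 1/1520;  first 4 digits = (1, 0, 4, 2)

v_7(a) = 2 ≥ 1, so the series converges in ℤ_7 to 1/(1 − a) = 1/(1 − (-1519)) = 1/1520. Expand this rational in ℤ_7: compute digits iteratively via d_i = x_i mod 7, x_{i+1} = (x_i − d_i)/7. The first 4 digits are (1, 0, 4, 2).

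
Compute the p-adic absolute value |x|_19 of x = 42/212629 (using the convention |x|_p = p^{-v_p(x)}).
|42/212629|_19 = 6859

Step 1 — compute v_19(x) by factoring powers of 19 out of the numerator and denominator: v_19(42/212629) = -3. Step 2 — apply |x|_p = p^{-v_p(x)} = 19^{3} = 6859.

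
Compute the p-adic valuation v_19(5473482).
v_19(5473482) = 4

v_19(n) is the largest exponent k such that 19^k divides n. Factor out: 5473482 = 19^4 · 42. (Sign doesn't affect v_p.) So v_19(5473482) = 4.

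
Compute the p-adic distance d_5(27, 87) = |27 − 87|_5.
d_5(27, 87) = 1/5

Step 1 — x − y = 27 − 87 = -60. Step 2 — v_5(-60) = 1 (factor: -60 = −(5^1 · 12); the sign does not affect v_p). Step 3 — |x − y|_5 = 5^{-1} = 1/5.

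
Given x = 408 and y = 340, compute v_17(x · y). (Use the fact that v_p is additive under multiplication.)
v_17(138720) = 2

v_p(x) = 1 (factor: 408 = 17^1 · 24); v_p(y) = 1 (factor: 340 = 17^1 · 20). Additivity: v_p(xy) = v_p(x) + v_p(y) = 1 + 1 = 2. (Direct check: xy = 138720 = 17^2 · (480).)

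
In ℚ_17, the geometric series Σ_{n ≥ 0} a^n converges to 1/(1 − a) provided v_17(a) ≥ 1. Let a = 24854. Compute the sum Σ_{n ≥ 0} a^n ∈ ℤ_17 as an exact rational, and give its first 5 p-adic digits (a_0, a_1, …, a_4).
Σ a^n = 1/(1 − a) = -1/24853;  first 5 digits = (1, 0, 1, 5, 1)

v_17(a) = 2 ≥ 1, so the series converges in ℤ_17 to 1/(1 − a) = 1/(1 − 24854) = -1/24853. Expand this rational in ℤ_17: compute digits iteratively via d_i = x_i mod 17, x_{i+1} = (x_i − d_i)/17. The first 5 digits are (1, 0, 1, 5, 1).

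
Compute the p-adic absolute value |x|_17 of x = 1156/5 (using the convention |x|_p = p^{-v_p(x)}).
|1156/5|_17 = 1/289

Step 1 — compute v_17(x) by factoring powers of 17 out of the numerator and denominator: v_17(1156/5) = 2. Step 2 — apply |x|_p = p^{-v_p(x)} = 17^{-2} = 1/289.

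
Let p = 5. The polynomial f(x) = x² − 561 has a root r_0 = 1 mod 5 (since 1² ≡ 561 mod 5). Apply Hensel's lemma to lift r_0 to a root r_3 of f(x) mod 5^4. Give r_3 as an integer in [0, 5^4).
r_3 = 206 (mod 625)

Hensel's recurrence: r_{i+1} = r_i − f(r_i)·(f′(r_i))^{-1} mod 5^{i+2}, with f′(x) = 2x. Iterate:
  r_0 = 1 (mod 5)
  r_1 = 6 (mod 25)
  r_2 = 81 (mod 125)
  r_3 = 206 (mod 625)
Final: r_3 = 206, and one checks f(r_3) ≡ 0 mod 5^4.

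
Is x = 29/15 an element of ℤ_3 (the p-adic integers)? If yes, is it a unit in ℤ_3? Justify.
x ∉ ℤ_3 (v_3(x) = -1 < 0)

ℤ_3 = {x ∈ ℚ_3 : v_3(x) ≥ 0} and ℤ_3^× = {x ∈ ℤ_3 : v_3(x) = 0}. Here v_3(29/15) = v_3(num) − v_3(den) = -1; compare against these criteria.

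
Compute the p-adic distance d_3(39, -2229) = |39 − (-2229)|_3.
d_3(39, -2229) = 1/81

Step 1 — x − y = 39 − (-2229) = 2268. Step 2 — v_3(2268) = 4 (factor: 2268 = (3^4 · 28); the sign does not affect v_p). Step 3 — |x − y|_3 = 3^{-4} = 1/81.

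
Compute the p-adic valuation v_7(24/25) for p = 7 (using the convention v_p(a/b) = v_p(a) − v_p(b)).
v_7(24/25) = 0

Factor powers of 7 from the numerator and denominator of the reduced fraction: 24 = 7^0 · 24 and 25 = 7^0 · 25. Apply v_p(a/b) = v_p(a) − v_p(b): v_7(24/25) = 0 − 0 = 0.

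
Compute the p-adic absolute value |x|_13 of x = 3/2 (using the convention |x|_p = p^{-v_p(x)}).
|3/2|_13 = 1

Step 1 — compute v_13(x) by factoring powers of 13 out of the numerator and denominator: v_13(3/2) = 0. Step 2 — apply |x|_p = p^{-v_p(x)} = 13^{0} = 1.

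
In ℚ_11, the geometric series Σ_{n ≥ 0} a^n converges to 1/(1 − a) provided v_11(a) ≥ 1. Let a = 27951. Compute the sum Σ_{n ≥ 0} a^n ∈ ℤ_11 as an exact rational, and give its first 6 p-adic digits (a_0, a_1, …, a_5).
Σ a^n = 1/(1 − a) = -1/27950;  first 6 digits = (1, 0, 0, 10, 1, 0)

v_11(a) = 3 ≥ 1, so the series converges in ℤ_11 to 1/(1 − a) = 1/(1 − 27951) = -1/27950. Expand this rational in ℤ_11: compute digits iteratively via d_i = x_i mod 11, x_{i+1} = (x_i − d_i)/11. The first 6 digits are (1, 0, 0, 10, 1, 0).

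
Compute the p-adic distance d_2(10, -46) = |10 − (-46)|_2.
d_2(10, -46) = 1/8

Step 1 — x − y = 10 − (-46) = 56. Step 2 — v_2(56) = 3 (factor: 56 = (2^3 · 7); the sign does not affect v_p). Step 3 — |x − y|_2 = 2^{-3} = 1/8.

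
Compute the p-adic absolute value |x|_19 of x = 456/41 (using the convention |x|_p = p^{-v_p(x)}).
|456/41|_19 = 1/19

Step 1 — compute v_19(x) by factoring powers of 19 out of the numerator and denominator: v_19(456/41) = 1. Step 2 — apply |x|_p = p^{-v_p(x)} = 19^{-1} = 1/19.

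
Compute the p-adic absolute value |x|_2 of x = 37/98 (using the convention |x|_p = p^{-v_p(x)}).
|37/98|_2 = 2

Step 1 — compute v_2(x) by factoring powers of 2 out of the numerator and denominator: v_2(37/98) = -1. Step 2 — apply |x|_p = p^{-v_p(x)} = 2^{1} = 2.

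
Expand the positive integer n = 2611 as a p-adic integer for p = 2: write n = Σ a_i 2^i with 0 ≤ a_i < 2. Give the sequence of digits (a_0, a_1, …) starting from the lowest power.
(a_0, a_1, …) = (1, 1, 0, 0, 1, 1, 0, 0, 0, 1, 0, 1)

Repeated division by 2 gives the digits low-to-high: 2611 = 1 + 1·2^1 + 1·2^4 + 1·2^5 + 1·2^9 + 1·2^11. Digit sequence: (1, 1, 0, 0, 1, 1, 0, 0, 0, 1, 0, 1).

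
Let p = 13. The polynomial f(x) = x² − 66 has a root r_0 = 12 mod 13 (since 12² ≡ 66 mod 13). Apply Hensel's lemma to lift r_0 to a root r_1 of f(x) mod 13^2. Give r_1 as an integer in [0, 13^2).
r_1 = 51 (mod 169)

Hensel's recurrence: r_{i+1} = r_i − f(r_i)·(f′(r_i))^{-1} mod 13^{i+2}, with f′(x) = 2x. Iterate:
  r_0 = 12 (mod 13)
  r_1 = 51 (mod 169)
Final: r_1 = 51, and one checks f(r_1) ≡ 0 mod 13^2.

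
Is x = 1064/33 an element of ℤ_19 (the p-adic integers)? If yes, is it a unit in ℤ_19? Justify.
x ∈ ℤ_19 but not a unit; v_19(x) = 1 > 0

ℤ_19 = {x ∈ ℚ_19 : v_19(x) ≥ 0} and ℤ_19^× = {x ∈ ℤ_19 : v_19(x) = 0}. Here v_19(1064/33) = v_19(num) − v_19(den) = 1; compare against these criteria.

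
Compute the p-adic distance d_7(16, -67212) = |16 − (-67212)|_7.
d_7(16, -67212) = 1/16807

Step 1 — x − y = 16 − (-67212) = 67228. Step 2 — v_7(67228) = 5 (factor: 67228 = (7^5 · 4); the sign does not affect v_p). Step 3 — |x − y|_7 = 7^{-5} = 1/16807.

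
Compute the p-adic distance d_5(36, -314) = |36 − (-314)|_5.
d_5(36, -314) = 1/25

Step 1 — x − y = 36 − (-314) = 350. Step 2 — v_5(350) = 2 (factor: 350 = (5^2 · 14); the sign does not affect v_p). Step 3 — |x − y|_5 = 5^{-2} = 1/25.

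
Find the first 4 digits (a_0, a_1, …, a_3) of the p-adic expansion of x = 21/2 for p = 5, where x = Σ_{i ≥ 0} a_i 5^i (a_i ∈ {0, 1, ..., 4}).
(a_0, …, a_3) = (3, 4, 2, 2)

v_5(21/2) = 0 (numerator and denominator both coprime to 5), so x ∈ ℤ_5^×. Compute digits iteratively via a_i = x_i mod 5, x_{i+1} = (x_i − a_i)/5, with x_0 = x:
  x_0 = 21/2;  a_0 = 3;  x_1 = (x_0 − 3)/5 = 3/2
  x_1 = 3/2;  a_1 = 4;  x_2 = (x_1 − 4)/5 = -1/2
  x_2 = -1/2;  a_2 = 2;  x_3 = (x_2 − 2)/5 = -1/2
  x_3 = -1/2;  a_3 = 2;  x_4 = (x_3 − 2)/5 = -1/2
Digits: (3, 4, 2, 2).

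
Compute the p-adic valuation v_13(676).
v_13(676) = 2

v_13(n) is the largest exponent k such that 13^k divides n. Factor out: 676 = 13^2 · 4. (Sign doesn't affect v_p.) So v_13(676) = 2.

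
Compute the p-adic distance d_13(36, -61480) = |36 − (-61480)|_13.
d_13(36, -61480) = 1/2197

Step 1 — x − y = 36 − (-61480) = 61516. Step 2 — v_13(61516) = 3 (factor: 61516 = (13^3 · 28); the sign does not affect v_p). Step 3 — |x − y|_13 = 13^{-3} = 1/2197.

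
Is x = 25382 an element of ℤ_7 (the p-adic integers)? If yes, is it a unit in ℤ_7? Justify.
x ∈ ℤ_7 but not a unit; v_7(x) = 3 > 0

ℤ_7 = {x ∈ ℚ_7 : v_7(x) ≥ 0} and ℤ_7^× = {x ∈ ℤ_7 : v_7(x) = 0}. Here v_7(25382) = v_7(num) − v_7(den) = 3; compare against these criteria.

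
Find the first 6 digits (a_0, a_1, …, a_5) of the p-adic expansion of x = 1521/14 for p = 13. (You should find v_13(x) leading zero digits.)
(a_0, …, a_5) = (0, 0, 9, 4, 8, 4)

v_13(1521/14) = 2, so a_0 = ... = a_1 = 0. Factor out: x = 13^2 · u with u = 9/14 a unit in ℤ_13. Expand u iteratively via a_{v+i} = u_i mod 13, u_{i+1} = (u_i − a_{v+i})/13:
  u_0 = 9/14;  a_2 = 9;  u_1 = (u_0 − 9)/13 = -9/14
  u_1 = -9/14;  a_3 = 4;  u_2 = (u_1 − 4)/13 = -5/14
  u_2 = -5/14;  a_4 = 8;  u_3 = (u_2 − 8)/13 = -9/14
  u_3 = -9/14;  a_5 = 4;  u_4 = (u_3 − 4)/13 = -5/14
Digits: (0, 0, 9, 4, 8, 4).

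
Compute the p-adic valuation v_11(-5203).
v_11(-5203) = 2

v_11(n) is the largest exponent k such that 11^k divides n. Factor out: -5203 = -11^2 · 43. (Sign doesn't affect v_p.) So v_11(-5203) = 2.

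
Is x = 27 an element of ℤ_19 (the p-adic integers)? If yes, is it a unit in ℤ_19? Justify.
x ∈ ℤ_19^× (unit); v_19(x) = 0

ℤ_19 = {x ∈ ℚ_19 : v_19(x) ≥ 0} and ℤ_19^× = {x ∈ ℤ_19 : v_19(x) = 0}. Here v_19(27) = v_19(num) − v_19(den) = 0; compare against these criteria.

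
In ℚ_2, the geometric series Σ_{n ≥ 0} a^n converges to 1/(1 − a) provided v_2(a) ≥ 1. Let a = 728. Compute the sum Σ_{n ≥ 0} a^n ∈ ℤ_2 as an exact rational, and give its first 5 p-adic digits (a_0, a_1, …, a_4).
Σ a^n = 1/(1 − a) = -1/727;  first 5 digits = (1, 0, 0, 1, 1)

v_2(a) = 3 ≥ 1, so the series converges in ℤ_2 to 1/(1 − a) = 1/(1 − 728) = -1/727. Expand this rational in ℤ_2: compute digits iteratively via d_i = x_i mod 2, x_{i+1} = (x_i − d_i)/2. The first 5 digits are (1, 0, 0, 1, 1).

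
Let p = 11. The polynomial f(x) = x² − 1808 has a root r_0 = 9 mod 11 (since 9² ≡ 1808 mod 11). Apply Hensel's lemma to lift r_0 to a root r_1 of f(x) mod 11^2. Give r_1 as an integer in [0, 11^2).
r_1 = 31 (mod 121)

Hensel's recurrence: r_{i+1} = r_i − f(r_i)·(f′(r_i))^{-1} mod 11^{i+2}, with f′(x) = 2x. Iterate:
  r_0 = 9 (mod 11)
  r_1 = 31 (mod 121)
Final: r_1 = 31, and one checks f(r_1) ≡ 0 mod 11^2.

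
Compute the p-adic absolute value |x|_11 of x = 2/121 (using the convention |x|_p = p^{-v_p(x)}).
|2/121|_11 = 121

Step 1 — compute v_11(x) by factoring powers of 11 out of the numerator and denominator: v_11(2/121) = -2. Step 2 — apply |x|_p = p^{-v_p(x)} = 11^{2} = 121.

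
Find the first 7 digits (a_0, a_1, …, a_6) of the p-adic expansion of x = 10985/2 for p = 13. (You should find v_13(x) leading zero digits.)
(a_0, …, a_6) = (0, 0, 0, 9, 6, 6, 6)

v_13(10985/2) = 3, so a_0 = ... = a_2 = 0. Factor out: x = 13^3 · u with u = 5/2 a unit in ℤ_13. Expand u iteratively via a_{v+i} = u_i mod 13, u_{i+1} = (u_i − a_{v+i})/13:
  u_0 = 5/2;  a_3 = 9;  u_1 = (u_0 − 9)/13 = -1/2
  u_1 = -1/2;  a_4 = 6;  u_2 = (u_1 − 6)/13 = -1/2
  u_2 = -1/2;  a_5 = 6;  u_3 = (u_2 − 6)/13 = -1/2
  u_3 = -1/2;  a_6 = 6;  u_4 = (u_3 − 6)/13 = -1/2
Digits: (0, 0, 0, 9, 6, 6, 6).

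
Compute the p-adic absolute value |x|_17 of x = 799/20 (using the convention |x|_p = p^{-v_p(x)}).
|799/20|_17 = 1/17

Step 1 — compute v_17(x) by factoring powers of 17 out of the numerator and denominator: v_17(799/20) = 1. Step 2 — apply |x|_p = p^{-v_p(x)} = 17^{-1} = 1/17.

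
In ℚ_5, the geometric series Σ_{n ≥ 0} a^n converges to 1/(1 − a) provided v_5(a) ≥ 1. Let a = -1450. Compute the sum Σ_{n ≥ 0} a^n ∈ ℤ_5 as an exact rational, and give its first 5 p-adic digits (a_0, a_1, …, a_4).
Σ a^n = 1/(1 − a) = 1/1451;  first 5 digits = (1, 0, 2, 3, 1)

v_5(a) = 2 ≥ 1, so the series converges in ℤ_5 to 1/(1 − a) = 1/(1 − (-1450)) = 1/1451. Expand this rational in ℤ_5: compute digits iteratively via d_i = x_i mod 5, x_{i+1} = (x_i − d_i)/5. The first 5 digits are (1, 0, 2, 3, 1).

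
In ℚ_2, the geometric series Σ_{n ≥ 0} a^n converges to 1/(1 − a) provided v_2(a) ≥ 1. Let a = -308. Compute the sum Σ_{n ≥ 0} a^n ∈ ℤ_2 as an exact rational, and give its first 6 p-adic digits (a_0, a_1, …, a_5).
Σ a^n = 1/(1 − a) = 1/309;  first 6 digits = (1, 0, 1, 1, 1, 0)

v_2(a) = 2 ≥ 1, so the series converges in ℤ_2 to 1/(1 − a) = 1/(1 − (-308)) = 1/309. Expand this rational in ℤ_2: compute digits iteratively via d_i = x_i mod 2, x_{i+1} = (x_i − d_i)/2. The first 6 digits are (1, 0, 1, 1, 1, 0).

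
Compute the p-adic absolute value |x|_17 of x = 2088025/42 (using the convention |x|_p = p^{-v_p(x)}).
|2088025/42|_17 = 1/83521

Step 1 — compute v_17(x) by factoring powers of 17 out of the numerator and denominator: v_17(2088025/42) = 4. Step 2 — apply |x|_p = p^{-v_p(x)} = 17^{-4} = 1/83521.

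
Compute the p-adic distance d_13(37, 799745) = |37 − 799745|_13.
d_13(37, 799745) = 1/28561

Step 1 — x − y = 37 − 799745 = -799708. Step 2 — v_13(-799708) = 4 (factor: -799708 = −(13^4 · 28); the sign does not affect v_p). Step 3 — |x − y|_13 = 13^{-4} = 1/28561.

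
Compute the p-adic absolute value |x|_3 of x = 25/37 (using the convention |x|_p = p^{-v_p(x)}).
|25/37|_3 = 1

Step 1 — compute v_3(x) by factoring powers of 3 out of the numerator and denominator: v_3(25/37) = 0. Step 2 — apply |x|_p = p^{-v_p(x)} = 3^{0} = 1.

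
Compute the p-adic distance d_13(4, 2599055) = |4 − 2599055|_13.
d_13(4, 2599055) = 1/371293

Step 1 — x − y = 4 − 2599055 = -2599051. Step 2 — v_13(-2599051) = 5 (factor: -2599051 = −(13^5 · 7); the sign does not affect v_p). Step 3 — |x − y|_13 = 13^{-5} = 1/371293.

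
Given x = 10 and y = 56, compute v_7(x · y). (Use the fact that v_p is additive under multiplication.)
v_7(560) = 1

v_p(x) = 0 (factor: 10 = 7^0 · 10); v_p(y) = 1 (factor: 56 = 7^1 · 8). Additivity: v_p(xy) = v_p(x) + v_p(y) = 0 + 1 = 1. (Direct check: xy = 560 = 7^1 · (80).)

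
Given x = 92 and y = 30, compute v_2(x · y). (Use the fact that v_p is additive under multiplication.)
v_2(2760) = 3

v_p(x) = 2 (factor: 92 = 2^2 · 23); v_p(y) = 1 (factor: 30 = 2^1 · 15). Additivity: v_p(xy) = v_p(x) + v_p(y) = 2 + 1 = 3. (Direct check: xy = 2760 = 2^3 · (345).)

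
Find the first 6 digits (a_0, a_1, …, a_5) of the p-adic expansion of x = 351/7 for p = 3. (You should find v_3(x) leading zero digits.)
(a_0, …, a_5) = (0, 0, 0, 1, 2, 2)

v_3(351/7) = 3, so a_0 = ... = a_2 = 0. Factor out: x = 3^3 · u with u = 13/7 a unit in ℤ_3. Expand u iteratively via a_{v+i} = u_i mod 3, u_{i+1} = (u_i − a_{v+i})/3:
  u_0 = 13/7;  a_3 = 1;  u_1 = (u_0 − 1)/3 = 2/7
  u_1 = 2/7;  a_4 = 2;  u_2 = (u_1 − 2)/3 = -4/7
  u_2 = -4/7;  a_5 = 2;  u_3 = (u_2 − 2)/3 = -6/7
Digits: (0, 0, 0, 1, 2, 2).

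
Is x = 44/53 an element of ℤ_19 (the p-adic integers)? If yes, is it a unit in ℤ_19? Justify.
x ∈ ℤ_19^× (unit); v_19(x) = 0

ℤ_19 = {x ∈ ℚ_19 : v_19(x) ≥ 0} and ℤ_19^× = {x ∈ ℤ_19 : v_19(x) = 0}. Here v_19(44/53) = v_19(num) − v_19(den) = 0; compare against these criteria.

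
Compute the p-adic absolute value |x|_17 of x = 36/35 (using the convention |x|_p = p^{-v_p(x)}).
|36/35|_17 = 1

Step 1 — compute v_17(x) by factoring powers of 17 out of the numerator and denominator: v_17(36/35) = 0. Step 2 — apply |x|_p = p^{-v_p(x)} = 17^{0} = 1.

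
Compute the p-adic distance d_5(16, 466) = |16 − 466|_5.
d_5(16, 466) = 1/25

Step 1 — x − y = 16 − 466 = -450. Step 2 — v_5(-450) = 2 (factor: -450 = −(5^2 · 18); the sign does not affect v_p). Step 3 — |x − y|_5 = 5^{-2} = 1/25.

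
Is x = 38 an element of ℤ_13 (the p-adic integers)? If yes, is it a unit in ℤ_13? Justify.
x ∈ ℤ_13^× (unit); v_13(x) = 0

ℤ_13 = {x ∈ ℚ_13 : v_13(x) ≥ 0} and ℤ_13^× = {x ∈ ℤ_13 : v_13(x) = 0}. Here v_13(38) = v_13(num) − v_13(den) = 0; compare against these criteria.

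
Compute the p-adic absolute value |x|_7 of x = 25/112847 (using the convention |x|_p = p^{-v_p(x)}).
|25/112847|_7 = 2401

Step 1 — compute v_7(x) by factoring powers of 7 out of the numerator and denominator: v_7(25/112847) = -4. Step 2 — apply |x|_p = p^{-v_p(x)} = 7^{4} = 2401.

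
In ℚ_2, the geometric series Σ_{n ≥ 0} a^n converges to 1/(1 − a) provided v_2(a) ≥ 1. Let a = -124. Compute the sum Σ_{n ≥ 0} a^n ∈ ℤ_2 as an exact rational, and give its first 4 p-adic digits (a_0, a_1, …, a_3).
Σ a^n = 1/(1 − a) = 1/125;  first 4 digits = (1, 0, 1, 0)

v_2(a) = 2 ≥ 1, so the series converges in ℤ_2 to 1/(1 − a) = 1/(1 − (-124)) = 1/125. Expand this rational in ℤ_2: compute digits iteratively via d_i = x_i mod 2, x_{i+1} = (x_i − d_i)/2. The first 4 digits are (1, 0, 1, 0).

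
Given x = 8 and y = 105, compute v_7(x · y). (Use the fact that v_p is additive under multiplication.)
v_7(840) = 1

v_p(x) = 0 (factor: 8 = 7^0 · 8); v_p(y) = 1 (factor: 105 = 7^1 · 15). Additivity: v_p(xy) = v_p(x) + v_p(y) = 0 + 1 = 1. (Direct check: xy = 840 = 7^1 · (120).)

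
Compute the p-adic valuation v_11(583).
v_11(583) = 1

v_11(n) is the largest exponent k such that 11^k divides n. Factor out: 583 = 11^1 · 53. (Sign doesn't affect v_p.) So v_11(583) = 1.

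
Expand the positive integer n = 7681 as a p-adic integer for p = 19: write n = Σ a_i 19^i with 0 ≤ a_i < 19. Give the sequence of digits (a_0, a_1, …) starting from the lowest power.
(a_0, a_1, …) = (5, 5, 2, 1)

Repeated division by 19 gives the digits low-to-high: 7681 = 5 + 5·19^1 + 2·19^2 + 1·19^3. Digit sequence: (5, 5, 2, 1).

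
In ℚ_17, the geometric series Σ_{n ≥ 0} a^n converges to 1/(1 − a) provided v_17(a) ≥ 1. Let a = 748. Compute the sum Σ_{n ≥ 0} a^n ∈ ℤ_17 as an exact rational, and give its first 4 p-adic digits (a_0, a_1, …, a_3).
Σ a^n = 1/(1 − a) = -1/747;  first 4 digits = (1, 10, 0, 9)

v_17(a) = 1 ≥ 1, so the series converges in ℤ_17 to 1/(1 − a) = 1/(1 − 748) = -1/747. Expand this rational in ℤ_17: compute digits iteratively via d_i = x_i mod 17, x_{i+1} = (x_i − d_i)/17. The first 4 digits are (1, 10, 0, 9).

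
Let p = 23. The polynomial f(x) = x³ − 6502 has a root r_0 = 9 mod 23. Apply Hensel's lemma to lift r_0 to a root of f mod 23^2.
r_1 = 331 (mod 529)

Hensel: r_{i+1} = r_i − f(r_i)/f′(r_i) mod 23^{i+2}, where f′(x) = 3x². Iterate:
  r_0 = 9 (mod 23)
  r_1 = 331 (mod 529)
Final: r = 331 with f(r) ≡ 0 mod 23^2.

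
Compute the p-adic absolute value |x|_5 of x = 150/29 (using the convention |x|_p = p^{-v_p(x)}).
|150/29|_5 = 1/25

Step 1 — compute v_5(x) by factoring powers of 5 out of the numerator and denominator: v_5(150/29) = 2. Step 2 — apply |x|_p = p^{-v_p(x)} = 5^{-2} = 1/25.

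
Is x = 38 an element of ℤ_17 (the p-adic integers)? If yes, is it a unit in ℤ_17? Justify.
x ∈ ℤ_17^× (unit); v_17(x) = 0

ℤ_17 = {x ∈ ℚ_17 : v_17(x) ≥ 0} and ℤ_17^× = {x ∈ ℤ_17 : v_17(x) = 0}. Here v_17(38) = v_17(num) − v_17(den) = 0; compare against these criteria.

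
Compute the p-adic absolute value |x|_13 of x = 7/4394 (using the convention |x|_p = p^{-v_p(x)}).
|7/4394|_13 = 2197

Step 1 — compute v_13(x) by factoring powers of 13 out of the numerator and denominator: v_13(7/4394) = -3. Step 2 — apply |x|_p = p^{-v_p(x)} = 13^{3} = 2197.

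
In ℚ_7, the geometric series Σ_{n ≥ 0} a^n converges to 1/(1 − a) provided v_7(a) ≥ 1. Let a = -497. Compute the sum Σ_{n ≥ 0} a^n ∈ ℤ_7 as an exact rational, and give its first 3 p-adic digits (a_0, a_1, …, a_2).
Σ a^n = 1/(1 − a) = 1/498;  first 3 digits = (1, 6, 4)

v_7(a) = 1 ≥ 1, so the series converges in ℤ_7 to 1/(1 − a) = 1/(1 − (-497)) = 1/498. Expand this rational in ℤ_7: compute digits iteratively via d_i = x_i mod 7, x_{i+1} = (x_i − d_i)/7. The first 3 digits are (1, 6, 4).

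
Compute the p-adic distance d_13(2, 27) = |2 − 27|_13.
d_13(2, 27) = 1

Step 1 — x − y = 2 − 27 = -25. Step 2 — v_13(-25) = 0 (factor: -25 = −(13^0 · 25); the sign does not affect v_p). Step 3 — |x − y|_13 = 13^{0} = 1.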